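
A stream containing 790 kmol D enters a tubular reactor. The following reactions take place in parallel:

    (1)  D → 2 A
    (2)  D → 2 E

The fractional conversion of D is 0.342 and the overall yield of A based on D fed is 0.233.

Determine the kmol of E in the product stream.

Yield of A: 2ξ₁ / 790 = 0.233 → ξ₁ = 92.04 kmol.
Conversion of D: 1ξ₁ + 1ξ₂ = 0.342 × 790 = 270.2 → ξ₂ = 178.1 kmol.
Outlet amounts (n = n₀ + Σ ν·ξ):
  D: 790 − 1(92.04) − 1(178.1) = 519.8
  A: 0 + 2(92.04) = 184.1
  E: 0 + 2(178.1) = 356.3

356 kmol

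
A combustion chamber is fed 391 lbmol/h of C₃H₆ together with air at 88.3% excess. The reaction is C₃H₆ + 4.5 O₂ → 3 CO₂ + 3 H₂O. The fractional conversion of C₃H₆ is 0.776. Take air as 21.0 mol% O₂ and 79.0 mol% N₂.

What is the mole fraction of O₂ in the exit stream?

Stoichiometric O₂ = 4.5 × 391 = 1760 lbmol/h; O₂ fed = 1760 × 1.883 = 3313 lbmol/h.
N₂ fed = 3313 × 79/21 = 12460 lbmol/h.
Fuel reacted = 0.776 × 391 → ξ = 303.4 lbmol/h.
Outlet (n = n₀ + ν ξ):
  C₃H₆: 391 − 1(303.4) = 87.58
  O₂: 3313 − 4.5(303.4) = 1948
  N₂: 12460 (inert)
  CO₂: 0 + 3(303.4) = 910.2
  H₂O: 0 + 3(303.4) = 910.2
Total out = 16320 lbmol/h; y_O₂ = 1948 / 16320 = 0.1194.

0.119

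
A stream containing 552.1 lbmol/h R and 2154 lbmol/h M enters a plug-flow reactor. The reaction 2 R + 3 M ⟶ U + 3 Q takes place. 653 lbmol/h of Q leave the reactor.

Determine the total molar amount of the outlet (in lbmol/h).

For Q: n = n₀ + 3ξ → 653 = 0 + 3ξ, giving ξ = 217.7 lbmol/h.
Outlet amounts (n = n₀ + ν ξ):
  R: 552.1 − 2(217.7) = 116.8
  M: 2154 − 3(217.7) = 1501
  U: 0 + 1(217.7) = 217.7
  Q: 0 + 3(217.7) = 653
Total out = 116.8 + 1501 + 217.7 + 653 = 2488 lbmol/h.

2490 lbmol/h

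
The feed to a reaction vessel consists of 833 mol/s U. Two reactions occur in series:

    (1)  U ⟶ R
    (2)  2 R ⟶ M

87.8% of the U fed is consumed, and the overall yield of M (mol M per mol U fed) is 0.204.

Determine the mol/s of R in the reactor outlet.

392 mol/s

Conversion of U: U consumed = 1ξ₁ = 0.878 × 833 → ξ₁ = 731.4 mol/s.
Yield of M: 1ξ₂ / 833 = 0.204 → ξ₂ = 169.9 mol/s.
Outlet amounts (n = n₀ + Σ ν·ξ):
  U: 833 − 1(731.4) = 101.6
  R: 0 + 1(731.4) − 2(169.9) = 391.5
  M: 0 + 1(169.9) = 169.9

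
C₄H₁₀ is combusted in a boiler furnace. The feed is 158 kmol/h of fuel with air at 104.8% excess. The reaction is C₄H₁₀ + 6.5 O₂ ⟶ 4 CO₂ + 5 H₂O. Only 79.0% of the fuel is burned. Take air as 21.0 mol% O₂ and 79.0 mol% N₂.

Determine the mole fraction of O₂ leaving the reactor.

Stoichiometric O₂ = 6.5 × 158 = 1027 kmol/h; O₂ fed = 1027 × 2.048 = 2103 kmol/h.
N₂ fed = 2103 × 79/21 = 7912 kmol/h.
Fuel reacted = 0.79 × 158 → ξ = 124.8 kmol/h.
Outlet (n = n₀ + ν ξ):
  C₄H₁₀: 158 − 1(124.8) = 33.18
  O₂: 2103 − 6.5(124.8) = 1292
  N₂: 7912 (inert)
  CO₂: 0 + 4(124.8) = 499.3
  H₂O: 0 + 5(124.8) = 624.1
Total out = 10360 kmol/h; y_O₂ = 1292 / 10360 = 0.1247.

0.125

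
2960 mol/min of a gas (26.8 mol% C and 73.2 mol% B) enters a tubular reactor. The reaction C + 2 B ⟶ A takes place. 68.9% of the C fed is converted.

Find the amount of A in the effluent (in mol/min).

547 mol/min

C reacted = 0.689 × 793.3 = 546.6 mol/min; ν_C = −1, so ξ = 546.6/1 = 546.6 mol/min.
Outlet amounts (n = n₀ + ν ξ):
  C: 793.3 − 1(546.6) = 246.7
  B: 2167 − 2(546.6) = 1074
  A: 0 + 1(546.6) = 546.6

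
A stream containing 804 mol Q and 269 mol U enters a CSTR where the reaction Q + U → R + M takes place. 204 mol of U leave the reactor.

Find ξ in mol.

For U: n = n₀ − 1ξ → 204 = 269 − 1ξ, giving ξ = 65 mol.
Outlet amounts (n = n₀ + ν ξ):
  Q: 804 − 1(65) = 739
  U: 269 − 1(65) = 204
  R: 0 + 1(65) = 65
  M: 0 + 1(65) = 65

ξ = 65 mol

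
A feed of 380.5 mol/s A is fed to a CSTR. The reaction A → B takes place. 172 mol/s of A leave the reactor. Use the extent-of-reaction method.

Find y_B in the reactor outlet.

For A: n = n₀ − 1ξ → 172 = 380.5 − 1ξ, giving ξ = 208.5 mol/s.
Outlet amounts (n = n₀ + ν ξ):
  A: 380.5 − 1(208.5) = 172
  B: 0 + 1(208.5) = 208.5
Total out = 380.5 mol/s; y_B = 208.5 / 380.5 = 0.548.

0.548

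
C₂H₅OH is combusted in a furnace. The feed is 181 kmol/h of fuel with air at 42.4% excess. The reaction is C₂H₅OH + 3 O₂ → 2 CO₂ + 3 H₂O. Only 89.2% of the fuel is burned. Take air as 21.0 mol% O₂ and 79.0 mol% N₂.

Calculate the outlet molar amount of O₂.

289 kmol/h

Stoichiometric O₂ = 3 × 181 = 543 kmol/h; O₂ fed = 543 × 1.424 = 773.2 kmol/h.
N₂ fed = 773.2 × 79/21 = 2909 kmol/h.
Fuel reacted = 0.892 × 181 → ξ = 161.5 kmol/h.
Outlet (n = n₀ + ν ξ):
  C₂H₅OH: 181 − 1(161.5) = 19.55
  O₂: 773.2 − 3(161.5) = 288.9
  N₂: 2909 (inert)
  CO₂: 0 + 2(161.5) = 322.9
  H₂O: 0 + 3(161.5) = 484.4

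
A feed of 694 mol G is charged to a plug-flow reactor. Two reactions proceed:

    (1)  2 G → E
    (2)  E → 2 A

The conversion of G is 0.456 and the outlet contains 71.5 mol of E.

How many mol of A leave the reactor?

Conversion of G: G consumed = 2ξ₁ = 0.456 × 694 → ξ₁ = 158.2 mol.
E balance: n_E = 0 + 1ξ₁ − 1ξ₂ = 71.5 → ξ₂ = (1·158.2 − 71.5)/1 = 86.73 mol.
Outlet amounts (n = n₀ + Σ ν·ξ):
  G: 694 − 2(158.2) = 377.5
  E: 0 + 1(158.2) − 1(86.73) = 71.5
  A: 0 + 2(86.73) = 173.5

173 mol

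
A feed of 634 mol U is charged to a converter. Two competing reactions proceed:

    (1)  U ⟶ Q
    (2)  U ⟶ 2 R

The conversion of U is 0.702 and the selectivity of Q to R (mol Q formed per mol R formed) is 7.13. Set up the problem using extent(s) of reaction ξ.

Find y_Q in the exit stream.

Conversion of U: U consumed = 0.702 × 634 = 445.1 mol = 1ξ₁ + 1ξ₂.
Selectivity: 1ξ₁ / (2ξ₂) = 7.13 → ξ₁ = 14.26 ξ₂.
Substitute: (1·14.26 + 1) ξ₂ = 445.1 → ξ₂ = 29.17 mol, ξ₁ = 415.9 mol.
Outlet amounts (n = n₀ + Σ ν·ξ):
  U: 634 − 1(415.9) − 1(29.17) = 188.9
  Q: 0 + 1(415.9) = 415.9
  R: 0 + 2(29.17) = 58.33
Total out = 663.2 mol; y_Q = 415.9 / 663.2 = 0.6271.

0.627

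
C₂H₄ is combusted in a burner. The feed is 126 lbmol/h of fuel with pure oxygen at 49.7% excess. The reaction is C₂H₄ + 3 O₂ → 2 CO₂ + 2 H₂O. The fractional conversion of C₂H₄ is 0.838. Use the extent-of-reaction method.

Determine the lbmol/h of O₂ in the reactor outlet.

Stoichiometric O₂ = 3 × 126 = 378 lbmol/h; O₂ fed = 378 × 1.497 = 565.9 lbmol/h.
Fuel reacted = 0.838 × 126 → ξ = 105.6 lbmol/h.
Outlet (n = n₀ + ν ξ):
  C₂H₄: 126 − 1(105.6) = 20.41
  O₂: 565.9 − 3(105.6) = 249.1
  CO₂: 0 + 2(105.6) = 211.2
  H₂O: 0 + 2(105.6) = 211.2

249 lbmol/h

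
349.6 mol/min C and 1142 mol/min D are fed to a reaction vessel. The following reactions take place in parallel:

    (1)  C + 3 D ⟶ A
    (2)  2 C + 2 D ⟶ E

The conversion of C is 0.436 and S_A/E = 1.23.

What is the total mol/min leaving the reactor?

1180 mol/min

Conversion of C: C consumed = 0.436 × 349.6 = 152.4 mol/min = 1ξ₁ + 2ξ₂.
Selectivity: 1ξ₁ / (1ξ₂) = 1.23 → ξ₁ = 1.23 ξ₂.
Substitute: (1·1.23 + 2) ξ₂ = 152.4 → ξ₂ = 47.19 mol/min, ξ₁ = 58.04 mol/min.
Outlet amounts (n = n₀ + Σ ν·ξ):
  C: 349.6 − 1(58.04) − 2(47.19) = 197.2
  D: 1142 − 3(58.04) − 2(47.19) = 873.5
  A: 0 + 1(58.04) = 58.04
  E: 0 + 1(47.19) = 47.19
Total out = 197.2 + 873.5 + 58.04 + 47.19 = 1176 mol/min.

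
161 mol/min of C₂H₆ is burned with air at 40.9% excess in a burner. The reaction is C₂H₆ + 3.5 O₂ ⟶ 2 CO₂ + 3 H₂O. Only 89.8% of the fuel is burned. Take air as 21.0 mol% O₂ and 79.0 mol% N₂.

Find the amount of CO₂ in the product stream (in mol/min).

Stoichiometric O₂ = 3.5 × 161 = 563.5 mol/min; O₂ fed = 563.5 × 1.409 = 794 mol/min.
N₂ fed = 794 × 79/21 = 2987 mol/min.
Fuel reacted = 0.898 × 161 → ξ = 144.6 mol/min.
Outlet (n = n₀ + ν ξ):
  C₂H₆: 161 − 1(144.6) = 16.42
  O₂: 794 − 3.5(144.6) = 287.9
  N₂: 2987 (inert)
  CO₂: 0 + 2(144.6) = 289.2
  H₂O: 0 + 3(144.6) = 433.7

289 mol/min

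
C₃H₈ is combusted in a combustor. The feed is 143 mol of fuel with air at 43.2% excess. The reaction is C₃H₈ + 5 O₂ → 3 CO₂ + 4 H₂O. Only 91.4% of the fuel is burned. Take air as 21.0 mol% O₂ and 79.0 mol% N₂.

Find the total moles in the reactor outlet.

5150 mol

Stoichiometric O₂ = 5 × 143 = 715 mol; O₂ fed = 715 × 1.432 = 1024 mol.
N₂ fed = 1024 × 79/21 = 3852 mol.
Fuel reacted = 0.914 × 143 → ξ = 130.7 mol.
Outlet (n = n₀ + ν ξ):
  C₃H₈: 143 − 1(130.7) = 12.3
  O₂: 1024 − 5(130.7) = 370.4
  N₂: 3852 (inert)
  CO₂: 0 + 3(130.7) = 392.1
  H₂O: 0 + 4(130.7) = 522.8
Total out = 12.3 + 370.4 + 3852 + 392.1 + 522.8 = 5149 mol.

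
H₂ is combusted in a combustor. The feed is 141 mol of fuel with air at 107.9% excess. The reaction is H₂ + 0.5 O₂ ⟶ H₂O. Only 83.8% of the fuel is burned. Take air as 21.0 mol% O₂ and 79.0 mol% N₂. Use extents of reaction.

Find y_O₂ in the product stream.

0.112

Stoichiometric O₂ = 0.5 × 141 = 70.5 mol; O₂ fed = 70.5 × 2.079 = 146.6 mol.
N₂ fed = 146.6 × 79/21 = 551.4 mol.
Fuel reacted = 0.838 × 141 → ξ = 118.2 mol.
Outlet (n = n₀ + ν ξ):
  H₂: 141 − 1(118.2) = 22.84
  O₂: 146.6 − 0.5(118.2) = 87.49
  N₂: 551.4 (inert)
  H₂O: 0 + 1(118.2) = 118.2
Total out = 779.9 mol; y_O₂ = 87.49 / 779.9 = 0.1122.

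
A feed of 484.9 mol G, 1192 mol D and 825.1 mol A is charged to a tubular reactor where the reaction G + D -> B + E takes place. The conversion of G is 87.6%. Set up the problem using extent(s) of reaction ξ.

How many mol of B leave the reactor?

425 mol

G reacted = 0.876 × 484.9 = 424.8 mol; ν_G = −1, so ξ = 424.8/1 = 424.8 mol.
Outlet amounts (n = n₀ + ν ξ):
  G: 484.9 − 1(424.8) = 60.13
  D: 1192 − 1(424.8) = 767.2
  B: 0 + 1(424.8) = 424.8
  E: 0 + 1(424.8) = 424.8
  A: 825.1 (inert)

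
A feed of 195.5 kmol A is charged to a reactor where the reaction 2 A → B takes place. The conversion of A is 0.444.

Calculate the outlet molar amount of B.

A reacted = 0.444 × 195.5 = 86.8 kmol; ν_A = −2, so ξ = 86.8/2 = 43.4 kmol.
Outlet amounts (n = n₀ + ν ξ):
  A: 195.5 − 2(43.4) = 108.7
  B: 0 + 1(43.4) = 43.4

43.4 kmol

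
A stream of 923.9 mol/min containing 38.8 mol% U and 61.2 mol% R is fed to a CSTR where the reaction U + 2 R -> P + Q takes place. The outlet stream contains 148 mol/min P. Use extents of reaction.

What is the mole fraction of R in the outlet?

For P: n = n₀ + 1ξ → 148 = 0 + 1ξ, giving ξ = 148 mol/min.
Outlet amounts (n = n₀ + ν ξ):
  U: 358.5 − 1(148) = 210.5
  R: 565.4 − 2(148) = 269.4
  P: 0 + 1(148) = 148
  Q: 0 + 1(148) = 148
Total out = 775.9 mol/min; y_R = 269.4 / 775.9 = 0.3472.

0.347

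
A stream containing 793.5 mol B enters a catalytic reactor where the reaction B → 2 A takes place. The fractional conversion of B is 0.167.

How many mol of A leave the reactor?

B reacted = 0.167 × 793.5 = 132.5 mol; ν_B = −1, so ξ = 132.5/1 = 132.5 mol.
Outlet amounts (n = n₀ + ν ξ):
  B: 793.5 − 1(132.5) = 661
  A: 0 + 2(132.5) = 265

265 mol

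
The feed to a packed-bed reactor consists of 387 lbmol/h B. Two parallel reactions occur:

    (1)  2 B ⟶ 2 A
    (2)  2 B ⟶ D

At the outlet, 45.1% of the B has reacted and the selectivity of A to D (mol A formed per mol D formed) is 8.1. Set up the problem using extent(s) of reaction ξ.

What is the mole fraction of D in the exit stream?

Conversion of B: B consumed = 0.451 × 387 = 174.5 lbmol/h = 2ξ₁ + 2ξ₂.
Selectivity: 2ξ₁ / (1ξ₂) = 8.1 → ξ₁ = 4.05 ξ₂.
Substitute: (2·4.05 + 2) ξ₂ = 174.5 → ξ₂ = 17.28 lbmol/h, ξ₁ = 69.99 lbmol/h.
Outlet amounts (n = n₀ + Σ ν·ξ):
  B: 387 − 2(69.99) − 2(17.28) = 212.5
  A: 0 + 2(69.99) = 140
  D: 0 + 1(17.28) = 17.28
Total out = 369.7 lbmol/h; y_D = 17.28 / 369.7 = 0.04674.

0.0467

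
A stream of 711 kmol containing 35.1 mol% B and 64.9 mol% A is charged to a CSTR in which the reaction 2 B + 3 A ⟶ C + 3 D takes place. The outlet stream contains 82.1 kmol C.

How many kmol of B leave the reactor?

For C: n = n₀ + 1ξ → 82.1 = 0 + 1ξ, giving ξ = 82.1 kmol.
Outlet amounts (n = n₀ + ν ξ):
  B: 249.6 − 2(82.1) = 85.36
  A: 461.4 − 3(82.1) = 215.1
  C: 0 + 1(82.1) = 82.1
  D: 0 + 3(82.1) = 246.3

85.4 kmol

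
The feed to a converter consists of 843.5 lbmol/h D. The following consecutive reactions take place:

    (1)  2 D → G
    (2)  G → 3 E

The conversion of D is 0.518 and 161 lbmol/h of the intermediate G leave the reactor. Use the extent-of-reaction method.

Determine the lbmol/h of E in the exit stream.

Conversion of D: D consumed = 2ξ₁ = 0.518 × 843.5 → ξ₁ = 218.5 lbmol/h.
G balance: n_G = 0 + 1ξ₁ − 1ξ₂ = 161 → ξ₂ = (1·218.5 − 161)/1 = 57.47 lbmol/h.
Outlet amounts (n = n₀ + Σ ν·ξ):
  D: 843.5 − 2(218.5) = 406.6
  G: 0 + 1(218.5) − 1(57.47) = 161
  E: 0 + 3(57.47) = 172.4

172 lbmol/h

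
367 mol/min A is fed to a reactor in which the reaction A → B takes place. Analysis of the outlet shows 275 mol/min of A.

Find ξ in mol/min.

For A: n = n₀ − 1ξ → 275 = 367 − 1ξ, giving ξ = 92 mol/min.
Outlet amounts (n = n₀ + ν ξ):
  A: 367 − 1(92) = 275
  B: 0 + 1(92) = 92

ξ = 92 mol/min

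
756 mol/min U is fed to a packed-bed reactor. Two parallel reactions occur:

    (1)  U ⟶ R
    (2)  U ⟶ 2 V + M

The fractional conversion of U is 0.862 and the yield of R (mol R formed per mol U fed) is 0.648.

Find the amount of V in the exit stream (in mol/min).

Yield of R: 1ξ₁ / 756 = 0.648 → ξ₁ = 489.9 mol/min.
Conversion of U: 1ξ₁ + 1ξ₂ = 0.862 × 756 = 651.7 → ξ₂ = 161.8 mol/min.
Outlet amounts (n = n₀ + Σ ν·ξ):
  U: 756 − 1(489.9) − 1(161.8) = 104.3
  R: 0 + 1(489.9) = 489.9
  V: 0 + 2(161.8) = 323.6
  M: 0 + 1(161.8) = 161.8

324 mol/min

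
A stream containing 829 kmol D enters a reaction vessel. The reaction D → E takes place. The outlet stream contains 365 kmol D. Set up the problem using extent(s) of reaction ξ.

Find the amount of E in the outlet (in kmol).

464 kmol

For D: n = n₀ − 1ξ → 365 = 829 − 1ξ, giving ξ = 464 kmol.
Outlet amounts (n = n₀ + ν ξ):
  D: 829 − 1(464) = 365
  E: 0 + 1(464) = 464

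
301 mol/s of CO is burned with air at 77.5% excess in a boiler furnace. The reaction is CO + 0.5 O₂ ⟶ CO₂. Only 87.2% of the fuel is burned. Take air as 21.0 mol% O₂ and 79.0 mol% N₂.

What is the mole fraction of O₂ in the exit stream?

Stoichiometric O₂ = 0.5 × 301 = 150.5 mol/s; O₂ fed = 150.5 × 1.775 = 267.1 mol/s.
N₂ fed = 267.1 × 79/21 = 1005 mol/s.
Fuel reacted = 0.872 × 301 → ξ = 262.5 mol/s.
Outlet (n = n₀ + ν ξ):
  CO: 301 − 1(262.5) = 38.53
  O₂: 267.1 − 0.5(262.5) = 135.9
  N₂: 1005 (inert)
  CO₂: 0 + 1(262.5) = 262.5
Total out = 1442 mol/s; y_O₂ = 135.9 / 1442 = 0.09426.

0.0943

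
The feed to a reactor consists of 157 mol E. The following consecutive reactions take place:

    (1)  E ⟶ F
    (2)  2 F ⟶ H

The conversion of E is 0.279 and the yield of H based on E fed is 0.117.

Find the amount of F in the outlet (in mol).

Conversion of E: E consumed = 1ξ₁ = 0.279 × 157 → ξ₁ = 43.8 mol.
Yield of H: 1ξ₂ / 157 = 0.117 → ξ₂ = 18.37 mol.
Outlet amounts (n = n₀ + Σ ν·ξ):
  E: 157 − 1(43.8) = 113.2
  F: 0 + 1(43.8) − 2(18.37) = 7.065
  H: 0 + 1(18.37) = 18.37

7.07 mol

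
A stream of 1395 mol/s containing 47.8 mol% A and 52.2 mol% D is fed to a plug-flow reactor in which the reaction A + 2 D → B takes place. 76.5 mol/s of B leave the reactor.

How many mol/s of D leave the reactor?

For B: n = n₀ + 1ξ → 76.5 = 0 + 1ξ, giving ξ = 76.5 mol/s.
Outlet amounts (n = n₀ + ν ξ):
  A: 666.8 − 1(76.5) = 590.3
  D: 728.2 − 2(76.5) = 575.2
  B: 0 + 1(76.5) = 76.5

575 mol/s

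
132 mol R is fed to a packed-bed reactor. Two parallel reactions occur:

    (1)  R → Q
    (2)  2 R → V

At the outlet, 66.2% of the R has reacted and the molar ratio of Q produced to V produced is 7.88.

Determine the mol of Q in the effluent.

Conversion of R: R consumed = 0.662 × 132 = 87.38 mol = 1ξ₁ + 2ξ₂.
Selectivity: 1ξ₁ / (1ξ₂) = 7.88 → ξ₁ = 7.88 ξ₂.
Substitute: (1·7.88 + 2) ξ₂ = 87.38 → ξ₂ = 8.845 mol, ξ₁ = 69.69 mol.
Outlet amounts (n = n₀ + Σ ν·ξ):
  R: 132 − 1(69.69) − 2(8.845) = 44.62
  Q: 0 + 1(69.69) = 69.69
  V: 0 + 1(8.845) = 8.845

69.7 mol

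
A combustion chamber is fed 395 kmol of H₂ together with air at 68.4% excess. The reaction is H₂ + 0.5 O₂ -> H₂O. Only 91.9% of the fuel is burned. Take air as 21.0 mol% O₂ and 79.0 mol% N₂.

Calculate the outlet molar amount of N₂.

Stoichiometric O₂ = 0.5 × 395 = 197.5 kmol; O₂ fed = 197.5 × 1.684 = 332.6 kmol.
N₂ fed = 332.6 × 79/21 = 1251 kmol.
Fuel reacted = 0.919 × 395 → ξ = 363 kmol.
Outlet (n = n₀ + ν ξ):
  H₂: 395 − 1(363) = 32
  O₂: 332.6 − 0.5(363) = 151.1
  N₂: 1251 (inert)
  H₂O: 0 + 1(363) = 363

1250 kmol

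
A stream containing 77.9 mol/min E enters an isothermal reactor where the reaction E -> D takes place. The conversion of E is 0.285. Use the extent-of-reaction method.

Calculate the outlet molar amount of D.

22.2 mol/min

E reacted = 0.285 × 77.9 = 22.2 mol/min; ν_E = −1, so ξ = 22.2/1 = 22.2 mol/min.
Outlet amounts (n = n₀ + ν ξ):
  E: 77.9 − 1(22.2) = 55.7
  D: 0 + 1(22.2) = 22.2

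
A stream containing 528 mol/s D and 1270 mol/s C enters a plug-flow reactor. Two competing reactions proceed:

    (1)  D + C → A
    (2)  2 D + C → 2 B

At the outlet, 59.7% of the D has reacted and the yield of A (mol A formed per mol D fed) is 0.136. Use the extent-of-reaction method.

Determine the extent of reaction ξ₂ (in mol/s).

Yield of A: 1ξ₁ / 528 = 0.136 → ξ₁ = 71.81 mol/s.
Conversion of D: 1ξ₁ + 2ξ₂ = 0.597 × 528 = 315.2 → ξ₂ = 121.7 mol/s.
Outlet amounts (n = n₀ + Σ ν·ξ):
  D: 528 − 1(71.81) − 2(121.7) = 212.8
  C: 1270 − 1(71.81) − 1(121.7) = 1076
  A: 0 + 1(71.81) = 71.81
  B: 0 + 2(121.7) = 243.4

ξ₂ = 122 mol/s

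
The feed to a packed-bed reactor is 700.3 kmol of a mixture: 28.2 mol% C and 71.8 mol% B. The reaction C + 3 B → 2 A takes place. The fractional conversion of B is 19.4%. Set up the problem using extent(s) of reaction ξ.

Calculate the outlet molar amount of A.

B reacted = 0.194 × 502.8 = 97.55 kmol; ν_B = −3, so ξ = 97.55/3 = 32.52 kmol.
Outlet amounts (n = n₀ + ν ξ):
  C: 197.5 − 1(32.52) = 165
  B: 502.8 − 3(32.52) = 405.3
  A: 0 + 2(32.52) = 65.03

65 kmol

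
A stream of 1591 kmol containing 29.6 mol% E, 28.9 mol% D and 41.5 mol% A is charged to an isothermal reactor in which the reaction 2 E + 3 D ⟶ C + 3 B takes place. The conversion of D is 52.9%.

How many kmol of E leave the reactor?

D reacted = 0.529 × 459.8 = 243.2 kmol; ν_D = −3, so ξ = 243.2/3 = 81.08 kmol.
Outlet amounts (n = n₀ + ν ξ):
  E: 470.9 − 2(81.08) = 308.8
  D: 459.8 − 3(81.08) = 216.6
  C: 0 + 1(81.08) = 81.08
  B: 0 + 3(81.08) = 243.2
  A: 660.3 (inert)

309 kmol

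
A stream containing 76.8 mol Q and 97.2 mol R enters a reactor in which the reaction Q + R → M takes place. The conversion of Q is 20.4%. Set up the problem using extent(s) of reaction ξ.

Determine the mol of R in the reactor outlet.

Q reacted = 0.204 × 76.8 = 15.67 mol; ν_Q = −1, so ξ = 15.67/1 = 15.67 mol.
Outlet amounts (n = n₀ + ν ξ):
  Q: 76.8 − 1(15.67) = 61.13
  R: 97.2 − 1(15.67) = 81.53
  M: 0 + 1(15.67) = 15.67

81.5 mol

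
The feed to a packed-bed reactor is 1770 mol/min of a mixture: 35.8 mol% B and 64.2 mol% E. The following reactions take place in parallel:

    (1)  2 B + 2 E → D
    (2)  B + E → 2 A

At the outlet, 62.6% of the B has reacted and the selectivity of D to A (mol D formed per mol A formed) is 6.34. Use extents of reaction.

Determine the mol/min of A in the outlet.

30.1 mol/min

Conversion of B: B consumed = 0.626 × 633.7 = 396.7 mol/min = 2ξ₁ + 1ξ₂.
Selectivity: 1ξ₁ / (2ξ₂) = 6.34 → ξ₁ = 12.68 ξ₂.
Substitute: (2·12.68 + 1) ξ₂ = 396.7 → ξ₂ = 15.05 mol/min, ξ₁ = 190.8 mol/min.
Outlet amounts (n = n₀ + Σ ν·ξ):
  B: 633.7 − 2(190.8) − 1(15.05) = 237
  E: 1136 − 2(190.8) − 1(15.05) = 739.7
  D: 0 + 1(190.8) = 190.8
  A: 0 + 2(15.05) = 30.1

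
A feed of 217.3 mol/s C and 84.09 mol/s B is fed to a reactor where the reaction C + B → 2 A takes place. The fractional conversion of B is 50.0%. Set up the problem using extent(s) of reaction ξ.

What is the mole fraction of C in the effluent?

0.581

B reacted = 0.5 × 84.09 = 42.05 mol/s; ν_B = −1, so ξ = 42.05/1 = 42.05 mol/s.
Outlet amounts (n = n₀ + ν ξ):
  C: 217.3 − 1(42.05) = 175.3
  B: 84.09 − 1(42.05) = 42.05
  A: 0 + 2(42.05) = 84.09
Total out = 301.4 mol/s; y_C = 175.3 / 301.4 = 0.5815.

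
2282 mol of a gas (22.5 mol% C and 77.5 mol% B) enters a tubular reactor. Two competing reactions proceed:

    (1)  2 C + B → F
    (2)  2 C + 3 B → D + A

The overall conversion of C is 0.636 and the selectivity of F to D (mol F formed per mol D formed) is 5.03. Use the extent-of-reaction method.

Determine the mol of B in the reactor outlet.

1550 mol

Conversion of C: C consumed = 0.636 × 513.5 = 326.6 mol = 2ξ₁ + 2ξ₂.
Selectivity: 1ξ₁ / (1ξ₂) = 5.03 → ξ₁ = 5.03 ξ₂.
Substitute: (2·5.03 + 2) ξ₂ = 326.6 → ξ₂ = 27.08 mol, ξ₁ = 136.2 mol.
Outlet amounts (n = n₀ + Σ ν·ξ):
  C: 513.5 − 2(136.2) − 2(27.08) = 186.9
  B: 1769 − 1(136.2) − 3(27.08) = 1551
  F: 0 + 1(136.2) = 136.2
  D: 0 + 1(27.08) = 27.08
  A: 0 + 1(27.08) = 27.08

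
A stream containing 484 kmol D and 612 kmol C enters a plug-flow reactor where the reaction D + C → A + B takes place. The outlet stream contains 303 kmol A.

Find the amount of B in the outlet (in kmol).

303 kmol

For A: n = n₀ + 1ξ → 303 = 0 + 1ξ, giving ξ = 303 kmol.
Outlet amounts (n = n₀ + ν ξ):
  D: 484 − 1(303) = 181
  C: 612 − 1(303) = 309
  A: 0 + 1(303) = 303
  B: 0 + 1(303) = 303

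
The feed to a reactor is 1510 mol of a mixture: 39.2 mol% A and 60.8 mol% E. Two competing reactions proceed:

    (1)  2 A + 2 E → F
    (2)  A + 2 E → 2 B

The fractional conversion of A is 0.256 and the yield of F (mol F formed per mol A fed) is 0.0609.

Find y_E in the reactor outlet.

0.52

Yield of F: 1ξ₁ / 591.9 = 0.0609 → ξ₁ = 36.05 mol.
Conversion of A: 2ξ₁ + 1ξ₂ = 0.256 × 591.9 = 151.5 → ξ₂ = 79.44 mol.
Outlet amounts (n = n₀ + Σ ν·ξ):
  A: 591.9 − 2(36.05) − 1(79.44) = 440.4
  E: 918.1 − 2(36.05) − 2(79.44) = 687.1
  F: 0 + 1(36.05) = 36.05
  B: 0 + 2(79.44) = 158.9
Total out = 1322 mol; y_E = 687.1 / 1322 = 0.5196.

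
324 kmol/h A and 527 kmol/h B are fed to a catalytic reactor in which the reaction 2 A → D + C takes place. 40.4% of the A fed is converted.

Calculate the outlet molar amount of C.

A reacted = 0.404 × 324 = 130.9 kmol/h; ν_A = −2, so ξ = 130.9/2 = 65.45 kmol/h.
Outlet amounts (n = n₀ + ν ξ):
  A: 324 − 2(65.45) = 193.1
  D: 0 + 1(65.45) = 65.45
  C: 0 + 1(65.45) = 65.45
  B: 527 (inert)

65.4 kmol/h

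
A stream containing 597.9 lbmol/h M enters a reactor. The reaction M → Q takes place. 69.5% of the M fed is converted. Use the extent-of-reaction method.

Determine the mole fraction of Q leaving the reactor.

M reacted = 0.695 × 597.9 = 415.5 lbmol/h; ν_M = −1, so ξ = 415.5/1 = 415.5 lbmol/h.
Outlet amounts (n = n₀ + ν ξ):
  M: 597.9 − 1(415.5) = 182.4
  Q: 0 + 1(415.5) = 415.5
Total out = 597.9 lbmol/h; y_Q = 415.5 / 597.9 = 0.695.

0.695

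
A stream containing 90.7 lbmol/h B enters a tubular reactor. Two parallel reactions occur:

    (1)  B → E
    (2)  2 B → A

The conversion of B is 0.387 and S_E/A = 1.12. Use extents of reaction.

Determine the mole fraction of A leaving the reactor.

Conversion of B: B consumed = 0.387 × 90.7 = 35.1 lbmol/h = 1ξ₁ + 2ξ₂.
Selectivity: 1ξ₁ / (1ξ₂) = 1.12 → ξ₁ = 1.12 ξ₂.
Substitute: (1·1.12 + 2) ξ₂ = 35.1 → ξ₂ = 11.25 lbmol/h, ξ₁ = 12.6 lbmol/h.
Outlet amounts (n = n₀ + Σ ν·ξ):
  B: 90.7 − 1(12.6) − 2(11.25) = 55.6
  E: 0 + 1(12.6) = 12.6
  A: 0 + 1(11.25) = 11.25
Total out = 79.45 lbmol/h; y_A = 11.25 / 79.45 = 0.1416.

0.142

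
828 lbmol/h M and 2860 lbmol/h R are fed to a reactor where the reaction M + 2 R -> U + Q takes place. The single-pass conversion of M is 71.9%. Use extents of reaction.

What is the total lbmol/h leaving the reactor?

M reacted = 0.719 × 828 = 595.3 lbmol/h; ν_M = −1, so ξ = 595.3/1 = 595.3 lbmol/h.
Outlet amounts (n = n₀ + ν ξ):
  M: 828 − 1(595.3) = 232.7
  R: 2860 − 2(595.3) = 1669
  U: 0 + 1(595.3) = 595.3
  Q: 0 + 1(595.3) = 595.3
Total out = 232.7 + 1669 + 595.3 + 595.3 = 3093 lbmol/h.

3090 lbmol/h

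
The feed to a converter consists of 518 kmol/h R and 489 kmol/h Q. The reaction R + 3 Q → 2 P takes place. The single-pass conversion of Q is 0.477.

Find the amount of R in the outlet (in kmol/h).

440 kmol/h

Q reacted = 0.477 × 489 = 233.3 kmol/h; ν_Q = −3, so ξ = 233.3/3 = 77.75 kmol/h.
Outlet amounts (n = n₀ + ν ξ):
  R: 518 − 1(77.75) = 440.2
  Q: 489 − 3(77.75) = 255.7
  P: 0 + 2(77.75) = 155.5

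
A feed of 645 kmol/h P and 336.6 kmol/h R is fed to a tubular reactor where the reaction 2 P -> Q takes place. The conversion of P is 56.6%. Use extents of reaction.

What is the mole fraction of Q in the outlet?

0.228

P reacted = 0.566 × 645 = 365.1 kmol/h; ν_P = −2, so ξ = 365.1/2 = 182.5 kmol/h.
Outlet amounts (n = n₀ + ν ξ):
  P: 645 − 2(182.5) = 279.9
  Q: 0 + 1(182.5) = 182.5
  R: 336.6 (inert)
Total out = 799.1 kmol/h; y_Q = 182.5 / 799.1 = 0.2284.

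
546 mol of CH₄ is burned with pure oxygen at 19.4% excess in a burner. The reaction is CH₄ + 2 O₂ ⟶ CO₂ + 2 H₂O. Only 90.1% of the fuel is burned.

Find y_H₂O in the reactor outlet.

0.532

Stoichiometric O₂ = 2 × 546 = 1092 mol; O₂ fed = 1092 × 1.194 = 1304 mol.
Fuel reacted = 0.901 × 546 → ξ = 491.9 mol.
Outlet (n = n₀ + ν ξ):
  CH₄: 546 − 1(491.9) = 54.05
  O₂: 1304 − 2(491.9) = 320
  CO₂: 0 + 1(491.9) = 491.9
  H₂O: 0 + 2(491.9) = 983.9
Total out = 1850 mol; y_H₂O = 983.9 / 1850 = 0.5319.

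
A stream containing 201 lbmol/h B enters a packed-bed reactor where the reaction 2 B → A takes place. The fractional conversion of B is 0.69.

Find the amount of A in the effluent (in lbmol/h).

69.3 lbmol/h

B reacted = 0.69 × 201 = 138.7 lbmol/h; ν_B = −2, so ξ = 138.7/2 = 69.34 lbmol/h.
Outlet amounts (n = n₀ + ν ξ):
  B: 201 − 2(69.34) = 62.31
  A: 0 + 1(69.34) = 69.34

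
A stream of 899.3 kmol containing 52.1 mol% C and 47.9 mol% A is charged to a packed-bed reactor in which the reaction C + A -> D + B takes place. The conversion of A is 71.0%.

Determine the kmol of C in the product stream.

A reacted = 0.71 × 430.8 = 305.8 kmol; ν_A = −1, so ξ = 305.8/1 = 305.8 kmol.
Outlet amounts (n = n₀ + ν ξ):
  C: 468.5 − 1(305.8) = 162.7
  A: 430.8 − 1(305.8) = 124.9
  D: 0 + 1(305.8) = 305.8
  B: 0 + 1(305.8) = 305.8

163 kmol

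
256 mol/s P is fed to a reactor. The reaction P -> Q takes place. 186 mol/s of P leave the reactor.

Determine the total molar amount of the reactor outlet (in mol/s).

256 mol/s

For P: n = n₀ − 1ξ → 186 = 256 − 1ξ, giving ξ = 70 mol/s.
Outlet amounts (n = n₀ + ν ξ):
  P: 256 − 1(70) = 186
  Q: 0 + 1(70) = 70
Total out = 186 + 70 = 256 mol/s.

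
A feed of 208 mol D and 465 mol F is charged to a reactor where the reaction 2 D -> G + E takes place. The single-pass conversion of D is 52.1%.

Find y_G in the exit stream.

0.0805

D reacted = 0.521 × 208 = 108.4 mol; ν_D = −2, so ξ = 108.4/2 = 54.18 mol.
Outlet amounts (n = n₀ + ν ξ):
  D: 208 − 2(54.18) = 99.63
  G: 0 + 1(54.18) = 54.18
  E: 0 + 1(54.18) = 54.18
  F: 465 (inert)
Total out = 673 mol; y_G = 54.18 / 673 = 0.08051.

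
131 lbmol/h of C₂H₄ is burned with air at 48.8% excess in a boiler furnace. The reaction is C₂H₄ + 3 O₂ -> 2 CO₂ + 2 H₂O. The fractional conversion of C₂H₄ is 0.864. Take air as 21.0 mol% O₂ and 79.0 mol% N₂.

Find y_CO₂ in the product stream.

Stoichiometric O₂ = 3 × 131 = 393 lbmol/h; O₂ fed = 393 × 1.488 = 584.8 lbmol/h.
N₂ fed = 584.8 × 79/21 = 2200 lbmol/h.
Fuel reacted = 0.864 × 131 → ξ = 113.2 lbmol/h.
Outlet (n = n₀ + ν ξ):
  C₂H₄: 131 − 1(113.2) = 17.82
  O₂: 584.8 − 3(113.2) = 245.2
  N₂: 2200 (inert)
  CO₂: 0 + 2(113.2) = 226.4
  H₂O: 0 + 2(113.2) = 226.4
Total out = 2916 lbmol/h; y_CO₂ = 226.4 / 2916 = 0.07764.

0.0776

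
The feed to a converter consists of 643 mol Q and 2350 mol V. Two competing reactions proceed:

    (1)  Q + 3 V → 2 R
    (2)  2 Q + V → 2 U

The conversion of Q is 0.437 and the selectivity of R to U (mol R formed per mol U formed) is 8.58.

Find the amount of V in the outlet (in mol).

Conversion of Q: Q consumed = 0.437 × 643 = 281 mol = 1ξ₁ + 2ξ₂.
Selectivity: 2ξ₁ / (2ξ₂) = 8.58 → ξ₁ = 8.58 ξ₂.
Substitute: (1·8.58 + 2) ξ₂ = 281 → ξ₂ = 26.56 mol, ξ₁ = 227.9 mol.
Outlet amounts (n = n₀ + Σ ν·ξ):
  Q: 643 − 1(227.9) − 2(26.56) = 362
  V: 2350 − 3(227.9) − 1(26.56) = 1640
  R: 0 + 2(227.9) = 455.7
  U: 0 + 2(26.56) = 53.12

1640 mol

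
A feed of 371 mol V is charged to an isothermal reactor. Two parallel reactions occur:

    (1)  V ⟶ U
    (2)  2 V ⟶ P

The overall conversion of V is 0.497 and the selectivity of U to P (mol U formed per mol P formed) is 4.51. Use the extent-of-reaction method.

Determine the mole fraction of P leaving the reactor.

Conversion of V: V consumed = 0.497 × 371 = 184.4 mol = 1ξ₁ + 2ξ₂.
Selectivity: 1ξ₁ / (1ξ₂) = 4.51 → ξ₁ = 4.51 ξ₂.
Substitute: (1·4.51 + 2) ξ₂ = 184.4 → ξ₂ = 28.32 mol, ξ₁ = 127.7 mol.
Outlet amounts (n = n₀ + Σ ν·ξ):
  V: 371 − 1(127.7) − 2(28.32) = 186.6
  U: 0 + 1(127.7) = 127.7
  P: 0 + 1(28.32) = 28.32
Total out = 342.7 mol; y_P = 28.32 / 342.7 = 0.08265.

0.0827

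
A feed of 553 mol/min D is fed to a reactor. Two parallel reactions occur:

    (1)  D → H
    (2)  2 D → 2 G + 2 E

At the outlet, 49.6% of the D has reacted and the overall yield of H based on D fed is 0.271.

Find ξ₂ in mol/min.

Yield of H: 1ξ₁ / 553 = 0.271 → ξ₁ = 149.9 mol/min.
Conversion of D: 1ξ₁ + 2ξ₂ = 0.496 × 553 = 274.3 → ξ₂ = 62.21 mol/min.
Outlet amounts (n = n₀ + Σ ν·ξ):
  D: 553 − 1(149.9) − 2(62.21) = 278.7
  H: 0 + 1(149.9) = 149.9
  G: 0 + 2(62.21) = 124.4
  E: 0 + 2(62.21) = 124.4

ξ₂ = 62.2 mol/min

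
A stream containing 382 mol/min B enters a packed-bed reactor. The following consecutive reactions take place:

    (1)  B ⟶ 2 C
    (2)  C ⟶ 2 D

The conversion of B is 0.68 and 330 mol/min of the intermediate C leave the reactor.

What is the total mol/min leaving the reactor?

Conversion of B: B consumed = 1ξ₁ = 0.68 × 382 → ξ₁ = 259.8 mol/min.
C balance: n_C = 0 + 2ξ₁ − 1ξ₂ = 330 → ξ₂ = (2·259.8 − 330)/1 = 189.5 mol/min.
Outlet amounts (n = n₀ + Σ ν·ξ):
  B: 382 − 1(259.8) = 122.2
  C: 0 + 2(259.8) − 1(189.5) = 330
  D: 0 + 2(189.5) = 379
Total out = 122.2 + 330 + 379 = 831.3 mol/min.

831 mol/min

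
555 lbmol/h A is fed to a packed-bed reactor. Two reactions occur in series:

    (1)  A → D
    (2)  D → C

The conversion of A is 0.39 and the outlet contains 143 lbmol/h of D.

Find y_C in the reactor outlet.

0.132

Conversion of A: A consumed = 1ξ₁ = 0.39 × 555 → ξ₁ = 216.5 lbmol/h.
D balance: n_D = 0 + 1ξ₁ − 1ξ₂ = 143 → ξ₂ = (1·216.5 − 143)/1 = 73.45 lbmol/h.
Outlet amounts (n = n₀ + Σ ν·ξ):
  A: 555 − 1(216.5) = 338.5
  D: 0 + 1(216.5) − 1(73.45) = 143
  C: 0 + 1(73.45) = 73.45
Total out = 555 lbmol/h; y_C = 73.45 / 555 = 0.1323.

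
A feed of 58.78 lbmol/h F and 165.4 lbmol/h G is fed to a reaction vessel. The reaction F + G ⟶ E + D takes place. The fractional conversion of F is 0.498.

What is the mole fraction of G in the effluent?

0.607

F reacted = 0.498 × 58.78 = 29.27 lbmol/h; ν_F = −1, so ξ = 29.27/1 = 29.27 lbmol/h.
Outlet amounts (n = n₀ + ν ξ):
  F: 58.78 − 1(29.27) = 29.51
  G: 165.4 − 1(29.27) = 136.1
  E: 0 + 1(29.27) = 29.27
  D: 0 + 1(29.27) = 29.27
Total out = 224.2 lbmol/h; y_G = 136.1 / 224.2 = 0.6072.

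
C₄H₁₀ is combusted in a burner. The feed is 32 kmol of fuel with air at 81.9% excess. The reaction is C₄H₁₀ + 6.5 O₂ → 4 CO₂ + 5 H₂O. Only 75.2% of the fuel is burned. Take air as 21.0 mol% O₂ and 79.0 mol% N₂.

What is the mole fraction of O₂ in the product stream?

0.119

Stoichiometric O₂ = 6.5 × 32 = 208 kmol; O₂ fed = 208 × 1.819 = 378.4 kmol.
N₂ fed = 378.4 × 79/21 = 1423 kmol.
Fuel reacted = 0.752 × 32 → ξ = 24.06 kmol.
Outlet (n = n₀ + ν ξ):
  C₄H₁₀: 32 − 1(24.06) = 7.936
  O₂: 378.4 − 6.5(24.06) = 221.9
  N₂: 1423 (inert)
  CO₂: 0 + 4(24.06) = 96.26
  H₂O: 0 + 5(24.06) = 120.3
Total out = 1870 kmol; y_O₂ = 221.9 / 1870 = 0.1187.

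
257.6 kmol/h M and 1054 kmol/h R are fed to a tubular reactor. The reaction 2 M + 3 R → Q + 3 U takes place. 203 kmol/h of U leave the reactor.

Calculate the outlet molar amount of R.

For U: n = n₀ + 3ξ → 203 = 0 + 3ξ, giving ξ = 67.67 kmol/h.
Outlet amounts (n = n₀ + ν ξ):
  M: 257.6 − 2(67.67) = 122.3
  R: 1054 − 3(67.67) = 851
  Q: 0 + 1(67.67) = 67.67
  U: 0 + 3(67.67) = 203

851 kmol/h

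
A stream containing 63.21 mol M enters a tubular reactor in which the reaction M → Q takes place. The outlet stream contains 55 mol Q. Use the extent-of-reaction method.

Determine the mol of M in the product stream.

For Q: n = n₀ + 1ξ → 55 = 0 + 1ξ, giving ξ = 55 mol.
Outlet amounts (n = n₀ + ν ξ):
  M: 63.21 − 1(55) = 8.21
  Q: 0 + 1(55) = 55

8.21 mol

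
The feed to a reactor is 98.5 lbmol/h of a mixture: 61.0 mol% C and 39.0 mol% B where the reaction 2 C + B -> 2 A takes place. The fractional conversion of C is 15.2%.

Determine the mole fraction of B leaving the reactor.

C reacted = 0.152 × 60.09 = 9.133 lbmol/h; ν_C = −2, so ξ = 9.133/2 = 4.566 lbmol/h.
Outlet amounts (n = n₀ + ν ξ):
  C: 60.09 − 2(4.566) = 50.95
  B: 38.41 − 1(4.566) = 33.85
  A: 0 + 2(4.566) = 9.133
Total out = 93.93 lbmol/h; y_B = 33.85 / 93.93 = 0.3603.

0.36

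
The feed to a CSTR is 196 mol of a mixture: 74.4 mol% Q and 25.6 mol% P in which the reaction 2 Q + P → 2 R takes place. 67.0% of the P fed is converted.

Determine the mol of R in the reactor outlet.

67.2 mol

P reacted = 0.67 × 50.18 = 33.62 mol; ν_P = −1, so ξ = 33.62/1 = 33.62 mol.
Outlet amounts (n = n₀ + ν ξ):
  Q: 145.8 − 2(33.62) = 78.59
  P: 50.18 − 1(33.62) = 16.56
  R: 0 + 2(33.62) = 67.24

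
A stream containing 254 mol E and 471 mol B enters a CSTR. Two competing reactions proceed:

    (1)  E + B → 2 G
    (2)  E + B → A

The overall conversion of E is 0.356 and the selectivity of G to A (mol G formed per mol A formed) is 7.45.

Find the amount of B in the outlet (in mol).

Conversion of E: E consumed = 0.356 × 254 = 90.42 mol = 1ξ₁ + 1ξ₂.
Selectivity: 2ξ₁ / (1ξ₂) = 7.45 → ξ₁ = 3.725 ξ₂.
Substitute: (1·3.725 + 1) ξ₂ = 90.42 → ξ₂ = 19.14 mol, ξ₁ = 71.29 mol.
Outlet amounts (n = n₀ + Σ ν·ξ):
  E: 254 − 1(71.29) − 1(19.14) = 163.6
  B: 471 − 1(71.29) − 1(19.14) = 380.6
  G: 0 + 2(71.29) = 142.6
  A: 0 + 1(19.14) = 19.14

381 mol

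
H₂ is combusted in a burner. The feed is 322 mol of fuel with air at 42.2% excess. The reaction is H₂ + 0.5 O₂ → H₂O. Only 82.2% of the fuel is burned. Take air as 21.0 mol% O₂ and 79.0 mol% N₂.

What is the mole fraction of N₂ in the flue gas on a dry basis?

Stoichiometric O₂ = 0.5 × 322 = 161 mol; O₂ fed = 161 × 1.422 = 228.9 mol.
N₂ fed = 228.9 × 79/21 = 861.3 mol.
Fuel reacted = 0.822 × 322 → ξ = 264.7 mol.
Outlet (n = n₀ + ν ξ):
  H₂: 322 − 1(264.7) = 57.32
  O₂: 228.9 − 0.5(264.7) = 96.6
  N₂: 861.3 (inert)
  H₂O: 0 + 1(264.7) = 264.7
Dry total = 1015 mol; y_N₂ (dry) = 861.3 / 1015 = 0.8484.

0.848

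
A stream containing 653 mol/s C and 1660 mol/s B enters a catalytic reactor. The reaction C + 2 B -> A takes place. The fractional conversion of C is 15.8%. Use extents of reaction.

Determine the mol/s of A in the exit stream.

C reacted = 0.158 × 653 = 103.2 mol/s; ν_C = −1, so ξ = 103.2/1 = 103.2 mol/s.
Outlet amounts (n = n₀ + ν ξ):
  C: 653 − 1(103.2) = 549.8
  B: 1660 − 2(103.2) = 1454
  A: 0 + 1(103.2) = 103.2

103 mol/s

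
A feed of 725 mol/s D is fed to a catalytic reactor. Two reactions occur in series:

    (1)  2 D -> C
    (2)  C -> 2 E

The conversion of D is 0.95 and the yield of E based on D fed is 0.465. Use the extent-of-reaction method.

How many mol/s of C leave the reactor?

176 mol/s

Conversion of D: D consumed = 2ξ₁ = 0.95 × 725 → ξ₁ = 344.4 mol/s.
Yield of E: 2ξ₂ / 725 = 0.465 → ξ₂ = 168.6 mol/s.
Outlet amounts (n = n₀ + Σ ν·ξ):
  D: 725 − 2(344.4) = 36.25
  C: 0 + 1(344.4) − 1(168.6) = 175.8
  E: 0 + 2(168.6) = 337.1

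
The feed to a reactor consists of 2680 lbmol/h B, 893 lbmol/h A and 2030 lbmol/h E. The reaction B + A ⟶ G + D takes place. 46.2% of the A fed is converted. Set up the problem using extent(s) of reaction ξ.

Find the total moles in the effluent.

A reacted = 0.462 × 893 = 412.6 lbmol/h; ν_A = −1, so ξ = 412.6/1 = 412.6 lbmol/h.
Outlet amounts (n = n₀ + ν ξ):
  B: 2680 − 1(412.6) = 2267
  A: 893 − 1(412.6) = 480.4
  G: 0 + 1(412.6) = 412.6
  D: 0 + 1(412.6) = 412.6
  E: 2030 (inert)
Total out = 2267 + 480.4 + 412.6 + 412.6 + 2030 = 5603 lbmol/h.

5600 lbmol/h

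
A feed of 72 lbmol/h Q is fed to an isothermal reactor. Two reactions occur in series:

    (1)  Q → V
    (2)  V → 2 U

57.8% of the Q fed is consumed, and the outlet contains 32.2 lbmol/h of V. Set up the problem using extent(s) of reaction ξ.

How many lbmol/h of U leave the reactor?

18.8 lbmol/h

Conversion of Q: Q consumed = 1ξ₁ = 0.578 × 72 → ξ₁ = 41.62 lbmol/h.
V balance: n_V = 0 + 1ξ₁ − 1ξ₂ = 32.2 → ξ₂ = (1·41.62 − 32.2)/1 = 9.416 lbmol/h.
Outlet amounts (n = n₀ + Σ ν·ξ):
  Q: 72 − 1(41.62) = 30.38
  V: 0 + 1(41.62) − 1(9.416) = 32.2
  U: 0 + 2(9.416) = 18.83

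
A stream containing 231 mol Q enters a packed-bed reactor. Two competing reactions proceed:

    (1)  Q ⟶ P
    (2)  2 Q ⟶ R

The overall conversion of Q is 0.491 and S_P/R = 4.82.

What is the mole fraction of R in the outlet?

Conversion of Q: Q consumed = 0.491 × 231 = 113.4 mol = 1ξ₁ + 2ξ₂.
Selectivity: 1ξ₁ / (1ξ₂) = 4.82 → ξ₁ = 4.82 ξ₂.
Substitute: (1·4.82 + 2) ξ₂ = 113.4 → ξ₂ = 16.63 mol, ξ₁ = 80.16 mol.
Outlet amounts (n = n₀ + Σ ν·ξ):
  Q: 231 − 1(80.16) − 2(16.63) = 117.6
  P: 0 + 1(80.16) = 80.16
  R: 0 + 1(16.63) = 16.63
Total out = 214.4 mol; y_R = 16.63 / 214.4 = 0.07758.

0.0776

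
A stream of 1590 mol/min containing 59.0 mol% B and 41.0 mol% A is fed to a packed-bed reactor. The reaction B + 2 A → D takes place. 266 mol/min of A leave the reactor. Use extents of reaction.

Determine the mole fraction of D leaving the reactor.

0.16

For A: n = n₀ − 2ξ → 266 = 651.9 − 2ξ, giving ξ = 192.9 mol/min.
Outlet amounts (n = n₀ + ν ξ):
  B: 938.1 − 1(192.9) = 745.2
  A: 651.9 − 2(192.9) = 266
  D: 0 + 1(192.9) = 192.9
Total out = 1204 mol/min; y_D = 192.9 / 1204 = 0.1602.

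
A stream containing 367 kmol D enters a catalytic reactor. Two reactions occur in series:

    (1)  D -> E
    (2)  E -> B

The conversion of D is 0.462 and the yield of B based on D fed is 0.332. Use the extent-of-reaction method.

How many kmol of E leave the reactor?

Conversion of D: D consumed = 1ξ₁ = 0.462 × 367 → ξ₁ = 169.6 kmol.
Yield of B: 1ξ₂ / 367 = 0.332 → ξ₂ = 121.8 kmol.
Outlet amounts (n = n₀ + Σ ν·ξ):
  D: 367 − 1(169.6) = 197.4
  E: 0 + 1(169.6) − 1(121.8) = 47.71
  B: 0 + 1(121.8) = 121.8

47.7 kmol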